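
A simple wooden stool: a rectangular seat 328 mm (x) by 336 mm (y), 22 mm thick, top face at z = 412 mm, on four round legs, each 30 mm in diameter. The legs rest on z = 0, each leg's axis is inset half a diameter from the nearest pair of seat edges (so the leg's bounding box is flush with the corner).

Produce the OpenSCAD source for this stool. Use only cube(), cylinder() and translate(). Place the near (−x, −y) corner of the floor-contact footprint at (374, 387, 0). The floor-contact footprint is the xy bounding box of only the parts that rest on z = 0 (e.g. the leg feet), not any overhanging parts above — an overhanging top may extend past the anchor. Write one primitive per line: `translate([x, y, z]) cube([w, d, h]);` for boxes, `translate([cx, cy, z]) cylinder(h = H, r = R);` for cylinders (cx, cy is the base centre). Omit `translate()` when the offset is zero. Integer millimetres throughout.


// leg_h = 412 - 22 = 390
translate([374, 387, 390]) cube([328, 336, 22]);
translate([389, 402, 0]) cylinder(h = 390, r = 15);
translate([687, 402, 0]) cylinder(h = 390, r = 15);
translate([389, 708, 0]) cylinder(h = 390, r = 15);
translate([687, 708, 0]) cylinder(h = 390, r = 15);


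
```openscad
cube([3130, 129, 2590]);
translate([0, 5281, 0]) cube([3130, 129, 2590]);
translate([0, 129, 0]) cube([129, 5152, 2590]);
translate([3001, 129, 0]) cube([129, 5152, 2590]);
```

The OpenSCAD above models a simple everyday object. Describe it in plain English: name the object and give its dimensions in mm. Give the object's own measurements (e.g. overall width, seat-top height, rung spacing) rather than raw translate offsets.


The wall frame of a small rectangular building: four walls, each 2590 mm tall and 129 mm thick, enclosing a footprint 3130 mm (x) by 5410 mm (y) outside-to-outside, with no floor or roof. The front and back walls (the −y and +y sides) span the full width; the two side walls fit between them.


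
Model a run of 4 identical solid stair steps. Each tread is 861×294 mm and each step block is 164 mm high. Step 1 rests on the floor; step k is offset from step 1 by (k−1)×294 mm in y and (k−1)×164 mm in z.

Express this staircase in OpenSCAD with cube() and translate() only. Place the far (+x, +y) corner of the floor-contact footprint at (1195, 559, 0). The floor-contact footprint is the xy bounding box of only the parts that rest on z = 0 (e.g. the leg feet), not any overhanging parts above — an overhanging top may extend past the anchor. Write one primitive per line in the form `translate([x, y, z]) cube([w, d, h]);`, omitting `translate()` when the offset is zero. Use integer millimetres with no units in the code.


translate([334, 265, 0]) cube([861, 294, 164]);
translate([334, 559, 164]) cube([861, 294, 164]);
translate([334, 853, 328]) cube([861, 294, 164]);
translate([334, 1147, 492]) cube([861, 294, 164]);


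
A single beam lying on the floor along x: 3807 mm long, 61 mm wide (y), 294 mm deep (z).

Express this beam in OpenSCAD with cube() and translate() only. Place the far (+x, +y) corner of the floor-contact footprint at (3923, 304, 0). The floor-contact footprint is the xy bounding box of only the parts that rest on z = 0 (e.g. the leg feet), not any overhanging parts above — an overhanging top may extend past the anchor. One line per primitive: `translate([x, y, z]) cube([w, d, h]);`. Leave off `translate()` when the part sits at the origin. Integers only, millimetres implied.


translate([116, 243, 0]) cube([3807, 61, 294]);


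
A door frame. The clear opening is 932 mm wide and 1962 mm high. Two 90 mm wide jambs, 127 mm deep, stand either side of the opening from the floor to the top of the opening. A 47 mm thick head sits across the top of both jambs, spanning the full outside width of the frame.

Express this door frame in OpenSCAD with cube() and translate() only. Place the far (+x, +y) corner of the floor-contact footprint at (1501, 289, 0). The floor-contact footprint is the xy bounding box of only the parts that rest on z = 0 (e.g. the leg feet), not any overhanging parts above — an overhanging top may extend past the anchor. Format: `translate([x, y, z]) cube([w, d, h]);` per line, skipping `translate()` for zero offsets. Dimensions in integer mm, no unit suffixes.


translate([389, 162, 0]) cube([90, 127, 1962]);
translate([1411, 162, 0]) cube([90, 127, 1962]);
translate([389, 162, 1962]) cube([1112, 127, 47]);


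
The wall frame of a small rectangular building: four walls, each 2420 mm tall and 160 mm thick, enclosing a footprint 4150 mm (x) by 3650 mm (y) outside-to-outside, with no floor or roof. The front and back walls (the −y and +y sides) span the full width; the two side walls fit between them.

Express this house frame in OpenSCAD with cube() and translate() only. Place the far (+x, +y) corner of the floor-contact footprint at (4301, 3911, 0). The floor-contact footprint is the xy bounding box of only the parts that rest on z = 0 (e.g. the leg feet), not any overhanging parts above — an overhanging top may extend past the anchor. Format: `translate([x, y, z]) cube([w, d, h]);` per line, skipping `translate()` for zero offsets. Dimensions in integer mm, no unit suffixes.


translate([151, 261, 0]) cube([4150, 160, 2420]);
translate([151, 3751, 0]) cube([4150, 160, 2420]);
translate([151, 421, 0]) cube([160, 3330, 2420]);
translate([4141, 421, 0]) cube([160, 3330, 2420]);


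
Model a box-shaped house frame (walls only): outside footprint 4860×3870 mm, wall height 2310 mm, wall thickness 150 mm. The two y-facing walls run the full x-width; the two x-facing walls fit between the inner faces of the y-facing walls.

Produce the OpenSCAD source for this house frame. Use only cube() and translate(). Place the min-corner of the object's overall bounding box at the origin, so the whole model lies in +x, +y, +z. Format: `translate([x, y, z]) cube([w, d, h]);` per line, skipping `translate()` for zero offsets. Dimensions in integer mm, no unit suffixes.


cube([4860, 150, 2310]);
translate([0, 3720, 0]) cube([4860, 150, 2310]);
translate([0, 150, 0]) cube([150, 3570, 2310]);
translate([4710, 150, 0]) cube([150, 3570, 2310]);


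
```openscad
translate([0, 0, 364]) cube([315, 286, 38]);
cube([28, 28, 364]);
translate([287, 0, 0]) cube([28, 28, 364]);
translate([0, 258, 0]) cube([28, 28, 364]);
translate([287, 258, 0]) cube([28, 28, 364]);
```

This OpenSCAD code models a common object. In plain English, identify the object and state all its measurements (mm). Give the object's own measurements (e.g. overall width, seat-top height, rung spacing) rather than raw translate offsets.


A four-legged stool. The seat is a 315×286×38 mm slab whose top surface is at z = 402 mm; four square legs, each 28×28 mm in cross-section, run from the floor (z = 0) to the underside of the seat, each flush with a corner of the seat.


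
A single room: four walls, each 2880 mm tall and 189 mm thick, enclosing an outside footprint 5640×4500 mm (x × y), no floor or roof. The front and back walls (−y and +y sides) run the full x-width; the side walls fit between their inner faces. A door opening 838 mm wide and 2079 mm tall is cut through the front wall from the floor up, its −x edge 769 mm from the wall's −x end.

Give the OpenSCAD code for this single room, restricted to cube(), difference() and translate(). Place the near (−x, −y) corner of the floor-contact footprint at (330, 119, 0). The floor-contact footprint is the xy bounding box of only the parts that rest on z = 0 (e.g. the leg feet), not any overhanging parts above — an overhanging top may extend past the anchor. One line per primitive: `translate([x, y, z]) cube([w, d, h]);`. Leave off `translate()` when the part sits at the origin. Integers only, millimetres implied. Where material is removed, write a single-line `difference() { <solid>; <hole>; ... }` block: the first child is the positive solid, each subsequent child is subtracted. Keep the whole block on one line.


difference() { translate([330, 119, 0]) cube([5640, 189, 2880]); translate([1099, 119, 0]) cube([838, 189, 2079]); }
translate([330, 4430, 0]) cube([5640, 189, 2880]);
translate([330, 308, 0]) cube([189, 4122, 2880]);
translate([5781, 308, 0]) cube([189, 4122, 2880]);


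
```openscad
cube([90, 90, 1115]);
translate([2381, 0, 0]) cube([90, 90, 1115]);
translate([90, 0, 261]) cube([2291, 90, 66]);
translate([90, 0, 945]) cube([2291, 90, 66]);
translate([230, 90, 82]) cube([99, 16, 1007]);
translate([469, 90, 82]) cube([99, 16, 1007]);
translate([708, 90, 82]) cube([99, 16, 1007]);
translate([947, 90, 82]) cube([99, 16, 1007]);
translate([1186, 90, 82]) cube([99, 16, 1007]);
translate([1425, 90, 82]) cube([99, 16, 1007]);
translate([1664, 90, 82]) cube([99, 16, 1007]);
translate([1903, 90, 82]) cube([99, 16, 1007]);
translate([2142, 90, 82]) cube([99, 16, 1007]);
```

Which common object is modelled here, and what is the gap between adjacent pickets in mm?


A fence section. The picket gap is 140 mm.

Two posts, two rails, 9 pickets — a fence section. Span 2291 mm holds 9 pickets of 99 mm with 10 equal gaps: ⌊(2291 − 9·99) / 10⌋ = 140 mm.


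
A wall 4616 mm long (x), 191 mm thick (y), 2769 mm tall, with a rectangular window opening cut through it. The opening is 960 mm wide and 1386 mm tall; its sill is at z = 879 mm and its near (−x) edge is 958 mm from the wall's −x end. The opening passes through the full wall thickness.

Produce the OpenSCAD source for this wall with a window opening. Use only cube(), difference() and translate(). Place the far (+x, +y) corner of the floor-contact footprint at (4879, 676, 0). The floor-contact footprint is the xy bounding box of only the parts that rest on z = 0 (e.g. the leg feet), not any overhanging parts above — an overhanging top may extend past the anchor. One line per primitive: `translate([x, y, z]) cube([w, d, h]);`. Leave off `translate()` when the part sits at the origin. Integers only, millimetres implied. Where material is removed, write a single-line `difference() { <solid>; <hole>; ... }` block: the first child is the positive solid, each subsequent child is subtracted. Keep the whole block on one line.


difference() { translate([263, 485, 0]) cube([4616, 191, 2769]); translate([1221, 485, 879]) cube([960, 191, 1386]); }


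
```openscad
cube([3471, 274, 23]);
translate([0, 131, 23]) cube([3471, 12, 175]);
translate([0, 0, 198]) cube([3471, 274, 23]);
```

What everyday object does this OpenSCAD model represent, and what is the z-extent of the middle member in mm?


An I-beam. The web height is 175 mm.

Two wide flanges with a thin centred web — an I-beam. Overall 221 mm minus two 23 mm flanges gives a web of 221 − 2·23 = 175 mm.


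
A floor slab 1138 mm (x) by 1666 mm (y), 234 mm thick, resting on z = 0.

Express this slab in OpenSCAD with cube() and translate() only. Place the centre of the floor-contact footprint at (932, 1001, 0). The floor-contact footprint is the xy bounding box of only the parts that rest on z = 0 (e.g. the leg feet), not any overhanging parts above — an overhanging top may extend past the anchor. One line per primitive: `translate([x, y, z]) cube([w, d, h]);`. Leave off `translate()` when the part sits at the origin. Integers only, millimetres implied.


translate([363, 168, 0]) cube([1138, 1666, 234]);


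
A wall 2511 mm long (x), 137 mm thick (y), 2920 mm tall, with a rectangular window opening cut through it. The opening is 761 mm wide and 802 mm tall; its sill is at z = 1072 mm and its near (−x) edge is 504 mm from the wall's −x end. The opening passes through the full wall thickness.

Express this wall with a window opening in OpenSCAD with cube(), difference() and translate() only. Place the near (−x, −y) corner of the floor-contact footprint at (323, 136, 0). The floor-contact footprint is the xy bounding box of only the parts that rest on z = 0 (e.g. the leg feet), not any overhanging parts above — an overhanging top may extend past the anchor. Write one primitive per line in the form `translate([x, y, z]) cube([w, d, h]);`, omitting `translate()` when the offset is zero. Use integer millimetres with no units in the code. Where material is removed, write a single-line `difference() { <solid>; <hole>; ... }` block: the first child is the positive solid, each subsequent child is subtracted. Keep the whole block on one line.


difference() { translate([323, 136, 0]) cube([2511, 137, 2920]); translate([827, 136, 1072]) cube([761, 137, 802]); }


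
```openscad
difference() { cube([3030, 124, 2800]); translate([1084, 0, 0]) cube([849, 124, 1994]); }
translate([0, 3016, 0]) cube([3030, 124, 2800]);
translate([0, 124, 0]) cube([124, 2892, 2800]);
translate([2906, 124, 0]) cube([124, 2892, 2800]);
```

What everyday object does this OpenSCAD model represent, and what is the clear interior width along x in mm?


A single room. The interior width is 2782 mm.

Four walls enclosing a rectangle with a door in the front wall — a room. Outside width 3030 minus two 124 mm walls gives 2782 mm.


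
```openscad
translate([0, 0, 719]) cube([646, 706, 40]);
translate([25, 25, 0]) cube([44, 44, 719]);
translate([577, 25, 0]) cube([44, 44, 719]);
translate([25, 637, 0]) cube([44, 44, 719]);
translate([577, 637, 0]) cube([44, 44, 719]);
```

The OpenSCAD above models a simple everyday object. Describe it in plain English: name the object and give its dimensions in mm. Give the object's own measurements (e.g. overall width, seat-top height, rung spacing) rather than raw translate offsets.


A rectangular dining table. The top is 646×706×40 mm with its upper surface at z = 759 mm. It stands on four 44×44 mm square legs, each inset 25 mm from the nearest pair of top edges, running from the floor to the underside of the top.


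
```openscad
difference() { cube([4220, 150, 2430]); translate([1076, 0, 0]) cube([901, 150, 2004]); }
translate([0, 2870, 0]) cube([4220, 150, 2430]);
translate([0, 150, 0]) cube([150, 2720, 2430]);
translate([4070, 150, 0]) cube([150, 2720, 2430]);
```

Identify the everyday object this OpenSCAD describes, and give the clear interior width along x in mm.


A single room. The interior width is 3920 mm.

Four walls enclosing a rectangle with a door in the front wall — a room. Outside width 4220 minus two 150 mm walls gives 3920 mm.


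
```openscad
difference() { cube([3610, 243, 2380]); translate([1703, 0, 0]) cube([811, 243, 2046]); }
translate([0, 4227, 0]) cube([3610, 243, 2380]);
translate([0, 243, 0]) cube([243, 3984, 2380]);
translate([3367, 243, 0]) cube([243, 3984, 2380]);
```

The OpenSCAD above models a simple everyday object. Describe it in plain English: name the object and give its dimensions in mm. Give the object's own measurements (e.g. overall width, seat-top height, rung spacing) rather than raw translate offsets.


A single room: four walls, each 2380 mm tall and 243 mm thick, enclosing an outside footprint 3610×4470 mm (x × y), no floor or roof. The front and back walls (−y and +y sides) run the full x-width; the side walls fit between their inner faces. A door opening 811 mm wide and 2046 mm tall is cut through the front wall from the floor up, its −x edge 1703 mm from the wall's −x end.


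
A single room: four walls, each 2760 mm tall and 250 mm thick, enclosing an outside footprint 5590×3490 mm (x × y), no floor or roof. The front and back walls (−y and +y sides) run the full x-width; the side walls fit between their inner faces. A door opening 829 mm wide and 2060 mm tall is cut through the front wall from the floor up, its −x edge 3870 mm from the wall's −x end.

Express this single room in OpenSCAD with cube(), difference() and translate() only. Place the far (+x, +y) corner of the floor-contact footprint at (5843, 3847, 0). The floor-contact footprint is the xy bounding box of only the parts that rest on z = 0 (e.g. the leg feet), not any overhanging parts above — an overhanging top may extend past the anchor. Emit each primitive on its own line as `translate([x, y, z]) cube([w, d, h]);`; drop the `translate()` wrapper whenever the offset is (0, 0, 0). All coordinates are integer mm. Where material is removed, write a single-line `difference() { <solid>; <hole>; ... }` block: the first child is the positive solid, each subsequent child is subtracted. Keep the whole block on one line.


difference() { translate([253, 357, 0]) cube([5590, 250, 2760]); translate([4123, 357, 0]) cube([829, 250, 2060]); }
translate([253, 3597, 0]) cube([5590, 250, 2760]);
translate([253, 607, 0]) cube([250, 2990, 2760]);
translate([5593, 607, 0]) cube([250, 2990, 2760]);


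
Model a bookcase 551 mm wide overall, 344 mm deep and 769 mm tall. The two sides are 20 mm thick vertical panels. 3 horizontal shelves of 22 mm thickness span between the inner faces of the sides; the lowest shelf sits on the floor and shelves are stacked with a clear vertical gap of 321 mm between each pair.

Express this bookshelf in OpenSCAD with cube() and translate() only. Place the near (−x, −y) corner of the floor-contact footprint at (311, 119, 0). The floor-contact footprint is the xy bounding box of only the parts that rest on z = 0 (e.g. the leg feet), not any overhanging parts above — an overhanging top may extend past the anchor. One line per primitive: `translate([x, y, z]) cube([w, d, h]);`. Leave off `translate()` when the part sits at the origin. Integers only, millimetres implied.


translate([311, 119, 0]) cube([20, 344, 769]);
translate([842, 119, 0]) cube([20, 344, 769]);
translate([331, 119, 0]) cube([511, 344, 22]);
translate([331, 119, 343]) cube([511, 344, 22]);
translate([331, 119, 686]) cube([511, 344, 22]);


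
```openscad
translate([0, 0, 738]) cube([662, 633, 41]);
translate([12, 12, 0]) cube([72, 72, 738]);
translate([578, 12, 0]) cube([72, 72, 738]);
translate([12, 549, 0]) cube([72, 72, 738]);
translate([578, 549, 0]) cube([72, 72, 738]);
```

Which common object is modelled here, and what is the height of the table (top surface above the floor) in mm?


A table. The table height is 779 mm.

A 662×633×41 slab sits at z = 738 on four 72 mm square posts — a table. The top surface is at 738 + 41 = 779 mm.


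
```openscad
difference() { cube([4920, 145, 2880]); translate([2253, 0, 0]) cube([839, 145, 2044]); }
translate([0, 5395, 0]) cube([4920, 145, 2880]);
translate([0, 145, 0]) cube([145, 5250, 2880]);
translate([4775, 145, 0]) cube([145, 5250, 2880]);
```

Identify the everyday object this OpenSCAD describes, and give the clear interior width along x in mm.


A single room. The interior width is 4630 mm.

Four walls enclosing a rectangle with a door in the front wall — a room. Outside width 4920 minus two 145 mm walls gives 4630 mm.


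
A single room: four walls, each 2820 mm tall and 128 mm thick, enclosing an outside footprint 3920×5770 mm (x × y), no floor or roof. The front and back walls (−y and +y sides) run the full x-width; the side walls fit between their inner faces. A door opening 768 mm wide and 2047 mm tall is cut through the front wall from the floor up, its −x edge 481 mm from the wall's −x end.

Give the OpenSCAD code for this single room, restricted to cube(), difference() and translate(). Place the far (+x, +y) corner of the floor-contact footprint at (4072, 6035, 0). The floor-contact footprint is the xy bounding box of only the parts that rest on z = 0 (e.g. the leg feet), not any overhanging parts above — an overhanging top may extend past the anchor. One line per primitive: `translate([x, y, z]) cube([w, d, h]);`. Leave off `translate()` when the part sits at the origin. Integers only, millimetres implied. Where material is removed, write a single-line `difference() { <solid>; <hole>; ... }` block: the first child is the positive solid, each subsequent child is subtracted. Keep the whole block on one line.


difference() { translate([152, 265, 0]) cube([3920, 128, 2820]); translate([633, 265, 0]) cube([768, 128, 2047]); }
translate([152, 5907, 0]) cube([3920, 128, 2820]);
translate([152, 393, 0]) cube([128, 5514, 2820]);
translate([3944, 393, 0]) cube([128, 5514, 2820]);


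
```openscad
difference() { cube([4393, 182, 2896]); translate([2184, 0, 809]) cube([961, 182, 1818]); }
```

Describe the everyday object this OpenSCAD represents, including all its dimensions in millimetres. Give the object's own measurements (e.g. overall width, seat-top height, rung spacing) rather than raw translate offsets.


A wall 4393 mm long (x), 182 mm thick (y), 2896 mm tall, with a rectangular window opening cut through it. The opening is 961 mm wide and 1818 mm tall; its sill is at z = 809 mm and its near (−x) edge is 2184 mm from the wall's −x end. The opening passes through the full wall thickness.


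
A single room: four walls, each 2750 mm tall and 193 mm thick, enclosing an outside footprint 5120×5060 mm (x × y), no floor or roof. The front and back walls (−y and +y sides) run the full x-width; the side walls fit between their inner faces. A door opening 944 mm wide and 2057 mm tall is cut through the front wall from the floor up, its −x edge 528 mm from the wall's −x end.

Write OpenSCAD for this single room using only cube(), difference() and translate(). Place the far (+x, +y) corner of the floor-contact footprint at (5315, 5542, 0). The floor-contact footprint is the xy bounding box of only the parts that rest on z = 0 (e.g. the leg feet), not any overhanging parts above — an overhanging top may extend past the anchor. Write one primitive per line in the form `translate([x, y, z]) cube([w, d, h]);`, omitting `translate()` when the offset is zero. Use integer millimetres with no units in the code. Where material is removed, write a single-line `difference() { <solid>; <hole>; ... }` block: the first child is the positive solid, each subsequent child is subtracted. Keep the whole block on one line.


difference() { translate([195, 482, 0]) cube([5120, 193, 2750]); translate([723, 482, 0]) cube([944, 193, 2057]); }
translate([195, 5349, 0]) cube([5120, 193, 2750]);
translate([195, 675, 0]) cube([193, 4674, 2750]);
translate([5122, 675, 0]) cube([193, 4674, 2750]);


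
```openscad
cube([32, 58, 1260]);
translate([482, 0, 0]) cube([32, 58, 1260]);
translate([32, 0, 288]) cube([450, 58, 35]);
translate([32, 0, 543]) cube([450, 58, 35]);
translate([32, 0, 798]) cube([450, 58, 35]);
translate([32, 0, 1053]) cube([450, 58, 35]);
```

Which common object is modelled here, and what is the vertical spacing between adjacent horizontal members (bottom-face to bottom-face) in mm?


A ladder. The rung spacing is 255 mm.

Two tall 32×58 posts with 4 short bars between them — a ladder. Adjacent rungs sit at z = 288 and z = 543, so the spacing is 543 − 288 = 255 mm.


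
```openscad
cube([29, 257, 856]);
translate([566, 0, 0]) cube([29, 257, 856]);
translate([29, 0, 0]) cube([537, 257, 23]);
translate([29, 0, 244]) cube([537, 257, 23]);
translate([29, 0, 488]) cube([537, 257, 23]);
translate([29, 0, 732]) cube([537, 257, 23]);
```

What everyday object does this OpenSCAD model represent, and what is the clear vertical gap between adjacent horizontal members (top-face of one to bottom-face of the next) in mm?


A bookshelf. The clear shelf gap is 221 mm.

Two tall side panels with 4 horizontal boards between them — a bookshelf. The first two shelf undersides are at z = 0 and z = 244; with shelf thickness 23, the clear gap is 244 − 0 − 23 = 221 mm.


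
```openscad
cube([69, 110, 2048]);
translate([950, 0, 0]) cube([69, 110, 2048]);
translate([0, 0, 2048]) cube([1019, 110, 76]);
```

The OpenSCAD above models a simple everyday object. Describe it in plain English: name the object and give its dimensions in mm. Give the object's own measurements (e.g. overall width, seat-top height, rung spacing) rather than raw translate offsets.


A door frame. The clear opening is 881 mm wide and 2048 mm high. Two 69 mm wide jambs, 110 mm deep, stand either side of the opening from the floor to the top of the opening. A 76 mm thick head sits across the top of both jambs, spanning the full outside width of the frame.


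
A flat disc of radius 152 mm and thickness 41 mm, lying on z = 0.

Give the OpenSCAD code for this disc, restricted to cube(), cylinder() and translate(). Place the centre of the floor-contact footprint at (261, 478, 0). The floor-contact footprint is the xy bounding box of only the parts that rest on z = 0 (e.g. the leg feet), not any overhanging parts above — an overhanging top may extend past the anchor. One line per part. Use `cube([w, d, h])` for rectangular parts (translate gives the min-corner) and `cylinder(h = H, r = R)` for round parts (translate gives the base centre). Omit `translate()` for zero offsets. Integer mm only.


translate([261, 478, 0]) cylinder(h = 41, r = 152);


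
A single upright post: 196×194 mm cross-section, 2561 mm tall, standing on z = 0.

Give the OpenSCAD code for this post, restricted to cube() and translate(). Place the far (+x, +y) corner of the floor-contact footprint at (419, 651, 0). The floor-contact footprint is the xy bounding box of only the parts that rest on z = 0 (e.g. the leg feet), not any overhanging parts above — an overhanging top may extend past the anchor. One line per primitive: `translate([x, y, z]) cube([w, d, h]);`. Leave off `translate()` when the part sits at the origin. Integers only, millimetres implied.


translate([223, 457, 0]) cube([196, 194, 2561]);


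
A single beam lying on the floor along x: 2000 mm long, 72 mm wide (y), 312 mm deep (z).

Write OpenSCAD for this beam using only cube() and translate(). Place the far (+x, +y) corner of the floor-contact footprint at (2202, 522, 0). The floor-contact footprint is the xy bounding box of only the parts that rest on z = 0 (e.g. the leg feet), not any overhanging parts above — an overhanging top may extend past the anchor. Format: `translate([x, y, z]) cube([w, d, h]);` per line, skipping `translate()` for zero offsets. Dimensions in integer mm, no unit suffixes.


translate([202, 450, 0]) cube([2000, 72, 312]);


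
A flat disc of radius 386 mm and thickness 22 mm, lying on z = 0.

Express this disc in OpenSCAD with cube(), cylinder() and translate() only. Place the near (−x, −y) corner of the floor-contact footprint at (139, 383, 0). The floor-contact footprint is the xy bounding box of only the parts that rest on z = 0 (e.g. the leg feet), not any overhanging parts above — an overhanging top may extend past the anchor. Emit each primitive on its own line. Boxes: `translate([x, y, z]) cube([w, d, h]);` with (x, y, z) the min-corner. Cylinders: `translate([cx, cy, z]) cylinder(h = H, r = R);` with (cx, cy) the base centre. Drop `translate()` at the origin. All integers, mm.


translate([525, 769, 0]) cylinder(h = 22, r = 386);


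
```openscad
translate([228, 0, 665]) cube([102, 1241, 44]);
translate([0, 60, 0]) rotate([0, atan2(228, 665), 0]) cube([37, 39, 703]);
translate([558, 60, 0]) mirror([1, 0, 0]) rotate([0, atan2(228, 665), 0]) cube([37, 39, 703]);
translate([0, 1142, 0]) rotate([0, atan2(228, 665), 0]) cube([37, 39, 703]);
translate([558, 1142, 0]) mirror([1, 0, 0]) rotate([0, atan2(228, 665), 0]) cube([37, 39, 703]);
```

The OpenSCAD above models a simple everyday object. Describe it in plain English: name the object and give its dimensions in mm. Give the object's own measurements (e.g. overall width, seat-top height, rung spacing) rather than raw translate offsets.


A sawhorse. A 102×1241×44 mm beam (x, y, z) sits on two A-frame leg pairs. Each pair is two raked legs of 37×39 mm section (39 mm along y) splaying symmetrically in x. Each leg rises 665 mm vertically over 228 mm of horizontal reach and is 703 mm long along its own axis. Every leg's outer bottom edge rests on the floor and its outer top edge meets a bottom edge of the beam — the left legs (tilting toward +x) meet the beam's −x bottom edge, the right legs (their mirror images, tilting toward −x) meet its +x bottom edge — so the leg tops tuck under the beam, the beam's underside is 665 mm above the floor, and the feet are 558 mm apart outside-to-outside with the beam centred between them. The two leg pairs are set in 60 mm from either end of the beam.


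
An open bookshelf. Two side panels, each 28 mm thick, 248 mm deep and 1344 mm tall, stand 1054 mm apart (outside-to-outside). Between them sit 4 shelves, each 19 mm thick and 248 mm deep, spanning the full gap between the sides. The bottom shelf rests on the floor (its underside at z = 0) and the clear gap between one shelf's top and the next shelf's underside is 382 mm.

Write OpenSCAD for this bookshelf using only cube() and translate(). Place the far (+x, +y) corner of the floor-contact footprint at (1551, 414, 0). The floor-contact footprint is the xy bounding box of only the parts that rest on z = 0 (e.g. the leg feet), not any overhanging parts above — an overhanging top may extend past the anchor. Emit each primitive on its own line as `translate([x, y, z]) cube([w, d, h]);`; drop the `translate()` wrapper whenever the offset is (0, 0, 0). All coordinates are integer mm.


translate([497, 166, 0]) cube([28, 248, 1344]);
translate([1523, 166, 0]) cube([28, 248, 1344]);
translate([525, 166, 0]) cube([998, 248, 19]);
translate([525, 166, 401]) cube([998, 248, 19]);
translate([525, 166, 802]) cube([998, 248, 19]);
translate([525, 166, 1203]) cube([998, 248, 19]);


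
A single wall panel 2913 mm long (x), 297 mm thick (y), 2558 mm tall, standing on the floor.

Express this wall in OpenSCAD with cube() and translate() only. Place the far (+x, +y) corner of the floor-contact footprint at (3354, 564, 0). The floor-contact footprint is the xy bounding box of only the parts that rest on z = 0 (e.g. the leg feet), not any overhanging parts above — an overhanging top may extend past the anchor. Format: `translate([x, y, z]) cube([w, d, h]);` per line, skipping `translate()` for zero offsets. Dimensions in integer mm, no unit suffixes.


translate([441, 267, 0]) cube([2913, 297, 2558]);


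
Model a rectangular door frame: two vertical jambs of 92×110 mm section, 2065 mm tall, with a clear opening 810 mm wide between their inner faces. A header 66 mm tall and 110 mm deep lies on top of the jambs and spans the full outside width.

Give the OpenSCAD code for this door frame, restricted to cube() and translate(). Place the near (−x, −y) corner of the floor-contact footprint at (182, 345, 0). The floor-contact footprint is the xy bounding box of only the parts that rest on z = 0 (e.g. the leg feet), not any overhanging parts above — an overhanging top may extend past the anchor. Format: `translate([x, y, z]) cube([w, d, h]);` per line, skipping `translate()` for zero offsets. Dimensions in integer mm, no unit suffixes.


translate([182, 345, 0]) cube([92, 110, 2065]);
translate([1084, 345, 0]) cube([92, 110, 2065]);
translate([182, 345, 2065]) cube([994, 110, 66]);


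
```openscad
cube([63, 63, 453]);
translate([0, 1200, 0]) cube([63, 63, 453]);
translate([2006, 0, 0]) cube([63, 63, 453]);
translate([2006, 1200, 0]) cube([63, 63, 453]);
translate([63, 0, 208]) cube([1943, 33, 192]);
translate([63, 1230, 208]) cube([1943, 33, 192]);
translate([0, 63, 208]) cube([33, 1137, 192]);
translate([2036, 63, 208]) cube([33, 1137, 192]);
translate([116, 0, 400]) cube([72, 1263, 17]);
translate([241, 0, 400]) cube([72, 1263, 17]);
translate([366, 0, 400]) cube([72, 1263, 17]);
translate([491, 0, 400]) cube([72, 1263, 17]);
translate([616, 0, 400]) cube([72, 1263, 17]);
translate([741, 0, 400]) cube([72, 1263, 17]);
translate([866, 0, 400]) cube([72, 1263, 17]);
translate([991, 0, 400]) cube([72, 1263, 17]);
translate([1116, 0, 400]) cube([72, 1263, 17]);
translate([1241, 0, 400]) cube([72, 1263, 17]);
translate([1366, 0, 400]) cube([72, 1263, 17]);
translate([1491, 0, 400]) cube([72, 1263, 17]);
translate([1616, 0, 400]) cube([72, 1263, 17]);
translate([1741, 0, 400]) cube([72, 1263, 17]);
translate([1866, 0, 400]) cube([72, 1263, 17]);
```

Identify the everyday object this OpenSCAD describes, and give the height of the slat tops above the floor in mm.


A bed frame. The slat-top height is 417 mm.

Four posts, four rails, and a row of slats — a bed frame. Slats sit on the rails at z = 208 + 192 = 400; with slat thickness 17, the top is 417 mm.


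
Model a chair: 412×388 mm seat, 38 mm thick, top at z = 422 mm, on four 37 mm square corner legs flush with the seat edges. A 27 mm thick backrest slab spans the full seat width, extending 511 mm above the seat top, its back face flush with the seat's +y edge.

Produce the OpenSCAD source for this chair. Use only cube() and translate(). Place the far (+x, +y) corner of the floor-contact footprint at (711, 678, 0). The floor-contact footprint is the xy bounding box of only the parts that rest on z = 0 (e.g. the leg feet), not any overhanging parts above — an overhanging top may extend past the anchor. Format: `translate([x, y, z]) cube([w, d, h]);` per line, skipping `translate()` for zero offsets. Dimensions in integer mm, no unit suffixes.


// leg_h = 422 - 38 = 384
translate([299, 290, 384]) cube([412, 388, 38]);
translate([299, 290, 0]) cube([37, 37, 384]);
translate([674, 290, 0]) cube([37, 37, 384]);
translate([299, 641, 0]) cube([37, 37, 384]);
translate([674, 641, 0]) cube([37, 37, 384]);
translate([299, 651, 422]) cube([412, 27, 511]);


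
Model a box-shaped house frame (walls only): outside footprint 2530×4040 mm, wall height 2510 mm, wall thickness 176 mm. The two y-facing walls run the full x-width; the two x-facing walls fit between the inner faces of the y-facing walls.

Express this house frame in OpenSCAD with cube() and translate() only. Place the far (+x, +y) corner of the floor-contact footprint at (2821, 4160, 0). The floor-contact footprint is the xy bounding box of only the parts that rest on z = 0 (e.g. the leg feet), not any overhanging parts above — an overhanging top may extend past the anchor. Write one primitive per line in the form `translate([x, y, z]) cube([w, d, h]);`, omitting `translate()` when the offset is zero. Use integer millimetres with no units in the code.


translate([291, 120, 0]) cube([2530, 176, 2510]);
translate([291, 3984, 0]) cube([2530, 176, 2510]);
translate([291, 296, 0]) cube([176, 3688, 2510]);
translate([2645, 296, 0]) cube([176, 3688, 2510]);


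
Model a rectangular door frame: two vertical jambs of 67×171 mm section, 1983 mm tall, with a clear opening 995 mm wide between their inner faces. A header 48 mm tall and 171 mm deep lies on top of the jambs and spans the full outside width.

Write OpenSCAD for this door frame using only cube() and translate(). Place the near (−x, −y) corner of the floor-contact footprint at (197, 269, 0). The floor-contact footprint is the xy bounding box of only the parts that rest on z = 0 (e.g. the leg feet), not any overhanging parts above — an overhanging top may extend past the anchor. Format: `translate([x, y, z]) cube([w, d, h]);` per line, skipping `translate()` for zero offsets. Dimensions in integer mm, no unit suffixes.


translate([197, 269, 0]) cube([67, 171, 1983]);
translate([1259, 269, 0]) cube([67, 171, 1983]);
translate([197, 269, 1983]) cube([1129, 171, 48]);


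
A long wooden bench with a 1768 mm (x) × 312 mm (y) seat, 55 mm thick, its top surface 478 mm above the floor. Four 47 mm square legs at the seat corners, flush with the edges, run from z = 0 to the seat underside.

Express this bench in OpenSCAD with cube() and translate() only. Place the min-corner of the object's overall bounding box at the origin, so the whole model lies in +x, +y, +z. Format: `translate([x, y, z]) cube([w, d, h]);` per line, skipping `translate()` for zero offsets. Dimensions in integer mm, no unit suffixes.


translate([0, 0, 423]) cube([1768, 312, 55]);
cube([47, 47, 423]);
translate([0, 265, 0]) cube([47, 47, 423]);
translate([1721, 0, 0]) cube([47, 47, 423]);
translate([1721, 265, 0]) cube([47, 47, 423]);


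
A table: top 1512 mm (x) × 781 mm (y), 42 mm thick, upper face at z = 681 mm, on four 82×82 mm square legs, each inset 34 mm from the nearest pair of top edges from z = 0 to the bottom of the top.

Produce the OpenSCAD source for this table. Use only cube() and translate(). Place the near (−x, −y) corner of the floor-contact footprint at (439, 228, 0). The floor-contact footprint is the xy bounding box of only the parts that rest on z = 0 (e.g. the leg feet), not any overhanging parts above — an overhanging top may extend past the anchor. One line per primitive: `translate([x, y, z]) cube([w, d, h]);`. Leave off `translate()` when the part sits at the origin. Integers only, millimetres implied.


translate([405, 194, 639]) cube([1512, 781, 42]);
translate([439, 228, 0]) cube([82, 82, 639]);
translate([1801, 228, 0]) cube([82, 82, 639]);
translate([439, 859, 0]) cube([82, 82, 639]);
translate([1801, 859, 0]) cube([82, 82, 639]);


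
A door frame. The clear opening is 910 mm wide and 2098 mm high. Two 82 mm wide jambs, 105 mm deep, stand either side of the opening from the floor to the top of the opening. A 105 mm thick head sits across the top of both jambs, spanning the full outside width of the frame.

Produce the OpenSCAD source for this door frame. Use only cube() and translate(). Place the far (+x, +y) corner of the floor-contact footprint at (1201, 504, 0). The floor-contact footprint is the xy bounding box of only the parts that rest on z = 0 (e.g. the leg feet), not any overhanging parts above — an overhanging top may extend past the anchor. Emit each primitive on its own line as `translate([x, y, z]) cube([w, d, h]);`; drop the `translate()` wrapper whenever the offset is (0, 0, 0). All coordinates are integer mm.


translate([127, 399, 0]) cube([82, 105, 2098]);
translate([1119, 399, 0]) cube([82, 105, 2098]);
translate([127, 399, 2098]) cube([1074, 105, 105]);


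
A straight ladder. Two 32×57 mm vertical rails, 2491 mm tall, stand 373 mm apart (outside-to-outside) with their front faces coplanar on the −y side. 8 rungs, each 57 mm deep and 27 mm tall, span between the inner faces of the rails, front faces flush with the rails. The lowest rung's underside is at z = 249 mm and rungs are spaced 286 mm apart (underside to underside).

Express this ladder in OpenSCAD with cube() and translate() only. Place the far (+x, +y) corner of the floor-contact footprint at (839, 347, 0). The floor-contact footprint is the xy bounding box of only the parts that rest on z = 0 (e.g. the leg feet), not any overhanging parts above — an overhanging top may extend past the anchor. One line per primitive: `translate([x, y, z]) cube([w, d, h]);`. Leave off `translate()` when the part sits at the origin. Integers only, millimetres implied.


translate([466, 290, 0]) cube([32, 57, 2491]);
translate([807, 290, 0]) cube([32, 57, 2491]);
translate([498, 290, 249]) cube([309, 57, 27]);
translate([498, 290, 535]) cube([309, 57, 27]);
translate([498, 290, 821]) cube([309, 57, 27]);
translate([498, 290, 1107]) cube([309, 57, 27]);
translate([498, 290, 1393]) cube([309, 57, 27]);
translate([498, 290, 1679]) cube([309, 57, 27]);
translate([498, 290, 1965]) cube([309, 57, 27]);
translate([498, 290, 2251]) cube([309, 57, 27]);


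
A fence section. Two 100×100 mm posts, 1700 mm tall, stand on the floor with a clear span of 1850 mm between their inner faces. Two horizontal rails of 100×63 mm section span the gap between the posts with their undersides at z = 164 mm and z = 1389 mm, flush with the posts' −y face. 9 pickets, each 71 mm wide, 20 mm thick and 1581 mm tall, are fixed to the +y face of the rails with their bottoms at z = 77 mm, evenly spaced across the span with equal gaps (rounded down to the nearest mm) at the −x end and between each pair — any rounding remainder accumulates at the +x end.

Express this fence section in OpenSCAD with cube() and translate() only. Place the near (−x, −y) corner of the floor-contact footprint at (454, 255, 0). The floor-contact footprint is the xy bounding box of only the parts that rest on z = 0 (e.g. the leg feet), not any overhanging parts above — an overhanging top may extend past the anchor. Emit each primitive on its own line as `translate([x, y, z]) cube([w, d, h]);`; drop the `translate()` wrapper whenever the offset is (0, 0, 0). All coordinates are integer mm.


translate([454, 255, 0]) cube([100, 100, 1700]);
translate([2404, 255, 0]) cube([100, 100, 1700]);
translate([554, 255, 164]) cube([1850, 100, 63]);
translate([554, 255, 1389]) cube([1850, 100, 63]);
translate([675, 355, 77]) cube([71, 20, 1581]);
translate([867, 355, 77]) cube([71, 20, 1581]);
translate([1059, 355, 77]) cube([71, 20, 1581]);
translate([1251, 355, 77]) cube([71, 20, 1581]);
translate([1443, 355, 77]) cube([71, 20, 1581]);
translate([1635, 355, 77]) cube([71, 20, 1581]);
translate([1827, 355, 77]) cube([71, 20, 1581]);
translate([2019, 355, 77]) cube([71, 20, 1581]);
translate([2211, 355, 77]) cube([71, 20, 1581]);
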